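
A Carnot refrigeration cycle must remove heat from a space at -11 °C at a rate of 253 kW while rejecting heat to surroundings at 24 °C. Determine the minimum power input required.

Ẇ_in ≈ 33.78 kW

T_H = 24 °C → 24 + 273.15 = 297.15 K.
T_C = -11 °C → -11 + 273.15 = 262.15 K.
For a reversible refrigerator, COP_R = T_C/(T_H − T_C) = 262.15/35.00 = 7.4900.
W = Q_C/COP_R = 253/7.4900 = 33.78 kW.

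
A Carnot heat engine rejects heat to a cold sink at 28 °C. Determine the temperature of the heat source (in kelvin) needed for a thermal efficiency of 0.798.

T_C = 28 °C → 28 + 273.15 = 301.15 K.
From η = 1 − T_C/T_H, solving for T_H gives T_H = T_C/(1 − η) = 301.15/(1 − 0.798) = 1491 K.

T_H ≈ 1491 K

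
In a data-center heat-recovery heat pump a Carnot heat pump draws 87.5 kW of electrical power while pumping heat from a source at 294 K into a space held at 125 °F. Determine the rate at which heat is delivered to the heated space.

T_H = 125 °F → (125 − 32) × 5/9 = 51.67 °C = 324.82 K.
COP_HP = T_H/(T_H − T_C) = 324.82/30.82 = 10.5403.
Q_H = COP_HP · W = 10.5403 × 87.5 = 922.3 kW.

Q̇_H ≈ 922.3 kW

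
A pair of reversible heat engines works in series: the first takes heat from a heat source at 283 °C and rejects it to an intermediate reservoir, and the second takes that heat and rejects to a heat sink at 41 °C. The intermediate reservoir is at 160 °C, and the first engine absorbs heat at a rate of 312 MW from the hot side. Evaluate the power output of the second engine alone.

T_H = 283 °C → 283 + 273.15 = 556.15 K.
T_C = 41 °C → 41 + 273.15 = 314.15 K.
T_m = 160 °C → 160 + 273.15 = 433.15 K.
Heat entering the second stage: Q_m = Q_H·(T_m/T_H) = 312 × 433.15/556.15 = 243.0 MW.
Second-stage efficiency η₂ = 1 − T_C/T_m = 1 − 314.15/433.15 = 0.2747, so W₂ = η₂·Q_m = 66.76 MW.

Ẇ₂ ≈ 66.76 MW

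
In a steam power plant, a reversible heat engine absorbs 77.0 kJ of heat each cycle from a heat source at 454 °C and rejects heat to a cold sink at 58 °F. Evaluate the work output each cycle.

W ≈ 46.55 kJ

T_H = 454 °C → 454 + 273.15 = 727.15 K.
T_C = 58 °F → (58 − 32) × 5/9 = 14.44 °C = 287.59 K.
The Carnot efficiency is η = 1 − T_C/T_H = 1 − 287.59/727.15 = 0.6045.
W = η·Q_H = 0.6045 × 77.0 = 46.55 kJ.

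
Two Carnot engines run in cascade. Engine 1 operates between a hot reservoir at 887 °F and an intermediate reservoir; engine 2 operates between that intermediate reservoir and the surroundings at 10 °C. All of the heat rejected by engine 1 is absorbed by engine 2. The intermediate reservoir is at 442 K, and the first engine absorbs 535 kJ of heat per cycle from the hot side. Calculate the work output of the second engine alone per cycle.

T_H = 887 °F → (887 − 32) × 5/9 = 475.00 °C = 748.15 K.
T_C = 10 °C → 10 + 273.15 = 283.15 K.
Heat entering the second stage: Q_m = Q_H·(T_m/T_H) = 535 × 442.00/748.15 = 316 kJ.
Second-stage efficiency η₂ = 1 − T_C/T_m = 1 − 283.15/442.00 = 0.3594, so W₂ = η₂·Q_m = 114 kJ.

W₂ ≈ 114 kJ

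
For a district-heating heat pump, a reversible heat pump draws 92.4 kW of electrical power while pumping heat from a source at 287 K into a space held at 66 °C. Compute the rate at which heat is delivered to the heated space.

T_H = 66 °C → 66 + 273.15 = 339.15 K.
Reversible heating COP: COP_HP = T_H/(T_H − T_C) = 339.15/52.15 = 6.5034.
Q_H = COP_HP · W = 6.5034 × 92.4 = 601 kW.

Q̇_H ≈ 601 kW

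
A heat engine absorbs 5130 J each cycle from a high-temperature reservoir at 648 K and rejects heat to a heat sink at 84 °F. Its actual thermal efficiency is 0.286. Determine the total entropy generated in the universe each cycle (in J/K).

T_C = 84 °F → (84 − 32) × 5/9 = 28.89 °C = 302.04 K.
W = η·Q_H = 0.286 × 5130 = 1467 J, so Q_C = Q_H − W = 3663 J.
Reservoir entropy changes: ΔS_H = −Q_H/T_H = −5130/648.00 = -7.917 J/K and ΔS_C = +Q_C/T_C = 3663/302.04 = 12.13 J/K.
ΔS_univ = −Q_H/T_H + Q_C/T_C = 4.21 J/K (> 0, since η = 0.286 < η_Carnot = 0.534).

ΔS_univ ≈ 4.21 J/K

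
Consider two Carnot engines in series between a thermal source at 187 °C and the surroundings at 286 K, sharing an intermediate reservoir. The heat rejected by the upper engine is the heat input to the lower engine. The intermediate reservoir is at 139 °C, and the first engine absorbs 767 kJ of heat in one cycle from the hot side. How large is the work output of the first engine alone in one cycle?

W₁ ≈ 80.0 kJ

T_H = 187 °C → 187 + 273.15 = 460.15 K.
T_m = 139 °C → 139 + 273.15 = 412.15 K.
First-stage efficiency η₁ = 1 − T_m/T_H = 1 − 412.15/460.15 = 0.1043.
W₁ = η₁·Q_H = 0.1043 × 767 = 80.0 kJ.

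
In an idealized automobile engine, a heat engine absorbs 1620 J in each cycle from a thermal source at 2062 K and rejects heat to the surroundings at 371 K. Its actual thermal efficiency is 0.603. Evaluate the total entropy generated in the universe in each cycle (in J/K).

ΔS_univ ≈ 0.948 J/K

W = η·Q_H = 0.603 × 1620 = 976.9 J, so Q_C = Q_H − W = 643.1 J.
Entropy balance on the reservoirs: −Q_H/T_H = -0.7856 J/K, +Q_C/T_C = 1.734 J/K.
ΔS_univ = −Q_H/T_H + Q_C/T_C = 0.948 J/K (> 0, since η = 0.603 < η_Carnot = 0.820).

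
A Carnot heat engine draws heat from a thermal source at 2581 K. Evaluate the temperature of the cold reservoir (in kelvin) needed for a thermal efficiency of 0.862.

From η = 1 − T_C/T_H, T_C = T_H·(1 − η) = 2581.00 × (1 − 0.862) = 356 K.

T_C ≈ 356 K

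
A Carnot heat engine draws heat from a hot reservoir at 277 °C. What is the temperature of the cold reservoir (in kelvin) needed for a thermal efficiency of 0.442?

T_H = 277 °C → 277 + 273.15 = 550.15 K.
From η = 1 − T_C/T_H, T_C = T_H·(1 − η) = 550.15 × (1 − 0.442) = 307 K.

T_C ≈ 307 K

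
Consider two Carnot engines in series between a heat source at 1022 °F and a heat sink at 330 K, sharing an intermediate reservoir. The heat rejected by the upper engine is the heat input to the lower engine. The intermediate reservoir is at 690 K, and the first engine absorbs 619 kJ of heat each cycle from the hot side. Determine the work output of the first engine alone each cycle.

T_H = 1022 °F → (1022 − 32) × 5/9 = 550.00 °C = 823.15 K.
First-stage efficiency η₁ = 1 − T_m/T_H = 1 − 690.00/823.15 = 0.1618.
W₁ = η₁·Q_H = 0.1618 × 619 = 100.1 kJ.

W₁ ≈ 100.1 kJ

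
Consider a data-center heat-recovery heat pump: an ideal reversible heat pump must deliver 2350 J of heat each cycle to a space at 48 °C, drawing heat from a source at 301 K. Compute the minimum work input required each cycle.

T_H = 48 °C → 48 + 273.15 = 321.15 K.
COP_HP = T_H/(T_H − T_C) = 321.15/20.15 = 15.9380.
W = Q_H/COP_HP = 2350/15.9380 = 147.4 J.

W_in ≈ 147.4 J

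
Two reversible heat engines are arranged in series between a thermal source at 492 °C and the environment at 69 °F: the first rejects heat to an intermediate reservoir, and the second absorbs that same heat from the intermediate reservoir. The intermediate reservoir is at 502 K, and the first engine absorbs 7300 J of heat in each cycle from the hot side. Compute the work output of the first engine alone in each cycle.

T_H = 492 °C → 492 + 273.15 = 765.15 K.
T_C = 69 °F → (69 − 32) × 5/9 = 20.56 °C = 293.71 K.
First-stage efficiency η₁ = 1 − T_m/T_H = 1 − 502.00/765.15 = 0.3439.
W₁ = η₁·Q_H = 0.3439 × 7300 = 2510 J.

W₁ ≈ 2510 J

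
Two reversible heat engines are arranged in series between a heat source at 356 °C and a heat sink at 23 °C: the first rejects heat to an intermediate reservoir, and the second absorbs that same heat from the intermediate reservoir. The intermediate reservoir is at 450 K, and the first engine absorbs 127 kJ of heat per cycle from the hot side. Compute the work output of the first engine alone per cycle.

T_H = 356 °C → 356 + 273.15 = 629.15 K.
T_C = 23 °C → 23 + 273.15 = 296.15 K.
First-stage efficiency η₁ = 1 − T_m/T_H = 1 − 450.00/629.15 = 0.2847.
W₁ = η₁·Q_H = 0.2847 × 127 = 36.2 kJ.

W₁ ≈ 36.2 kJ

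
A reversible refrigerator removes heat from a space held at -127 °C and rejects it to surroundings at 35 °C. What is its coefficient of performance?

COP_R ≈ 0.902

T_H = 35 °C → 35 + 273.15 = 308.15 K.
T_C = -127 °C → -127 + 273.15 = 146.15 K.
The reversible coefficient of performance is COP_R = T_C/(T_H − T_C) = 146.15/(308.15 − 146.15) = 0.902.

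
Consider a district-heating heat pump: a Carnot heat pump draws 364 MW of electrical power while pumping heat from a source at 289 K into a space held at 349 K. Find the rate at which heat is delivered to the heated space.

Q̇_H ≈ 2120 MW

Reversible heating COP: COP_HP = T_H/(T_H − T_C) = 349.00/60.00 = 5.8167.
Q_H = COP_HP · W = 5.8167 × 364 = 2120 MW.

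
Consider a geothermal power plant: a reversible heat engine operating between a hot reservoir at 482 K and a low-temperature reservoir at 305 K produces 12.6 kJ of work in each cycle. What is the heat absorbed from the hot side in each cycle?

Q_H ≈ 34.31 kJ

The Carnot efficiency is η = 1 − T_C/T_H = 1 − 305.00/482.00 = 0.3672.
Q_H = W/η = 12.6/0.3672 = 34.31 kJ.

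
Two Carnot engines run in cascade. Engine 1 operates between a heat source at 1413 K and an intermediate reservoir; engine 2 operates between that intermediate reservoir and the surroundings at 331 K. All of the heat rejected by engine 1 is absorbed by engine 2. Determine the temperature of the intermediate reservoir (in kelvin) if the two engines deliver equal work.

For reversible stages Q_m = Q_H·(T_m/T_H). Setting W₁ = Q_H(1 − T_m/T_H) equal to W₂ = Q_m(1 − T_C/T_m) = Q_H·(T_m − T_C)/T_H gives T_H − T_m = T_m − T_C, so T_m = (T_H + T_C)/2 = (1413.00 + 331.00)/2 = 872 K.

T_m ≈ 872 K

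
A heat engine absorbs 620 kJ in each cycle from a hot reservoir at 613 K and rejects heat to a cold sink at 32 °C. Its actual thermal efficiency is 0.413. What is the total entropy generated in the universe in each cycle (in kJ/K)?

T_C = 32 °C → 32 + 273.15 = 305.15 K.
W = η·Q_H = 0.413 × 620 = 256.1 kJ, so Q_C = Q_H − W = 363.9 kJ.
Entropy balance on the reservoirs: −Q_H/T_H = -1.011 kJ/K, +Q_C/T_C = 1.193 kJ/K.
ΔS_univ = −Q_H/T_H + Q_C/T_C = 0.1812 kJ/K (> 0, since η = 0.413 < η_Carnot = 0.502).

ΔS_univ ≈ 0.1812 kJ/K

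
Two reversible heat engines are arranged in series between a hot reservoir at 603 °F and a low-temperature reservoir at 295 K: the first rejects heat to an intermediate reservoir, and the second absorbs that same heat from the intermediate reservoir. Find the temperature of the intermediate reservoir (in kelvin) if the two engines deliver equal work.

T_H = 603 °F → (603 − 32) × 5/9 = 317.22 °C = 590.37 K.
For reversible stages Q_m = Q_H·(T_m/T_H). Setting W₁ = Q_H(1 − T_m/T_H) equal to W₂ = Q_m(1 − T_C/T_m) = Q_H·(T_m − T_C)/T_H gives T_H − T_m = T_m − T_C, so T_m = (T_H + T_C)/2 = (590.37 + 295.00)/2 = 443 K.

T_m ≈ 443 K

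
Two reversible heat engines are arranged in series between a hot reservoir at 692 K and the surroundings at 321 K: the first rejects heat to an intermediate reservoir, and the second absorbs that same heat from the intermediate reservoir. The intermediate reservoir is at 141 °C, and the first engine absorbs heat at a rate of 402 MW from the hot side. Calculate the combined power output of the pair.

Two reversible stages in series are equivalent to a single Carnot engine between T_H and T_C, so η_total = 1 − T_C/T_H = 1 − 321.00/692.00 = 0.5361.
W_total = η_total · Q_H = 0.5361 × 402 = 215.5 MW.

Ẇ_total ≈ 215.5 MW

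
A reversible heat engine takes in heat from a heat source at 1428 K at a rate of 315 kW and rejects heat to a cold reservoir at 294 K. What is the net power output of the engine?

Ẇ ≈ 250 kW

η_rev = 1 − T_C/T_H = 1 − 294.00/1428.00 = 0.7941.
W = η·Q_H = 0.7941 × 315 = 250 kW.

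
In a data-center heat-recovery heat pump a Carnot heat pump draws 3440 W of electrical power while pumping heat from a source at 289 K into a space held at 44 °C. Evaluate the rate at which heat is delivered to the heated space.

Q̇_H ≈ 38760 W

T_H = 44 °C → 44 + 273.15 = 317.15 K.
COP_HP = T_H/(T_H − T_C) = 317.15/28.15 = 11.2664.
Q_H = COP_HP · W = 11.2664 × 3440 = 38760 W.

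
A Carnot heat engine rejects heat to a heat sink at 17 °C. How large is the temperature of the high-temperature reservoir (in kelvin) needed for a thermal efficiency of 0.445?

T_C = 17 °C → 17 + 273.15 = 290.15 K.
From η = 1 − T_C/T_H, solving for T_H gives T_H = T_C/(1 − η) = 290.15/(1 − 0.445) = 523 K.

T_H ≈ 523 K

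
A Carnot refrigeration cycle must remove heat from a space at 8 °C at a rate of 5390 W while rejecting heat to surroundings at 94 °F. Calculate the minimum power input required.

T_H = 94 °F → (94 − 32) × 5/9 = 34.44 °C = 307.59 K.
T_C = 8 °C → 8 + 273.15 = 281.15 K.
For a reversible refrigerator, COP_R = T_C/(T_H − T_C) = 281.15/26.44 = 10.6317.
W = Q_C/COP_R = 5390/10.6317 = 507 W.

Ẇ_in ≈ 507 W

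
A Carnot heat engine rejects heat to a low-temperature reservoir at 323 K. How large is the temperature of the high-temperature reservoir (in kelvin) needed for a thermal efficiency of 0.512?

From η = 1 − T_C/T_H, solving for T_H gives T_H = T_C/(1 − η) = 323.00/(1 − 0.512) = 662 K.

T_H ≈ 662 K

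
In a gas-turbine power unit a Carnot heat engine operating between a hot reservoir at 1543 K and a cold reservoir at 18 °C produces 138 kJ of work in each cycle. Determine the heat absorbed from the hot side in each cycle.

Q_H ≈ 170.1 kJ

T_C = 18 °C → 18 + 273.15 = 291.15 K.
Carnot efficiency: η = 1 − T_C/T_H = 1 − 291.15/1543.00 = 0.8113.
Q_H = W/η = 138/0.8113 = 170.1 kJ.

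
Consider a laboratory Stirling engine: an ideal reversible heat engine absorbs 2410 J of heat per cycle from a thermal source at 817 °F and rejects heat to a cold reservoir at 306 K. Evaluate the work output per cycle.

T_H = 817 °F → (817 − 32) × 5/9 = 436.11 °C = 709.26 K.
Carnot efficiency: η = 1 − T_C/T_H = 1 − 306.00/709.26 = 0.5686.
W = η·Q_H = 0.5686 × 2410 = 1370 J.

W ≈ 1370 J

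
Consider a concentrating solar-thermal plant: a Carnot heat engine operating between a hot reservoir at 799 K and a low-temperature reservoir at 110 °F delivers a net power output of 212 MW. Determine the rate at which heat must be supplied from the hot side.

T_C = 110 °F → (110 − 32) × 5/9 = 43.33 °C = 316.48 K.
Since the cycle is reversible, η = 1 − T_C/T_H = 1 − 316.48/799.00 = 0.6039.
Q_H = W/η = 212/0.6039 = 351 MW.

Q̇_H ≈ 351 MW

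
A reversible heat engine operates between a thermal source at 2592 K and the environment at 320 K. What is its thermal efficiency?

The Carnot efficiency is η = 1 − T_C/T_H = 1 − 320.00/2592.00 = 0.877.

η ≈ 0.877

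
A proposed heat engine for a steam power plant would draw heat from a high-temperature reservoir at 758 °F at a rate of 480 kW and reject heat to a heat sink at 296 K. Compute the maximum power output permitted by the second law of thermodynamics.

T_H = 758 °F → (758 − 32) × 5/9 = 403.33 °C = 676.48 K.
No engine can exceed the Carnot limit: η_max = 1 − T_C/T_H = 1 − 296.00/676.48 = 0.5624.
W_max = η_max · Q_H = 0.5624 × 480 = 270 kW.

Ẇ_max ≈ 270 kW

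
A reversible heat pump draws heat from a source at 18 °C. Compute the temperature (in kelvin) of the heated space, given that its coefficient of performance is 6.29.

T_H ≈ 346 K

T_C = 18 °C → 18 + 273.15 = 291.15 K.
COP_HP = T_H/(T_H − T_C) ⇒ T_H = T_C·COP_HP/(COP_HP − 1) = 291.15 × 6.29/(6.29 − 1) = 346 K.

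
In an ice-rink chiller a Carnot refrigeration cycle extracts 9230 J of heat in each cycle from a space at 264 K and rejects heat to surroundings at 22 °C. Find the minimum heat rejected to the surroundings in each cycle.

Q_H ≈ 10300 J

T_H = 22 °C → 22 + 273.15 = 295.15 K.
For a reversible cycle Q_H/Q_C = T_H/T_C, so Q_H = Q_C·T_H/T_C = 9230 × 295.15/264.00 = 10300 J.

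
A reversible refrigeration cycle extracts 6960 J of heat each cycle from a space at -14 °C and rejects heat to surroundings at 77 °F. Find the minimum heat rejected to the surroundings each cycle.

T_H = 77 °F → (77 − 32) × 5/9 = 25.00 °C = 298.15 K.
T_C = -14 °C → -14 + 273.15 = 259.15 K.
For a reversible cycle Q_H/Q_C = T_H/T_C, so Q_H = Q_C·T_H/T_C = 6960 × 298.15/259.15 = 8010 J.

Q_H ≈ 8010 J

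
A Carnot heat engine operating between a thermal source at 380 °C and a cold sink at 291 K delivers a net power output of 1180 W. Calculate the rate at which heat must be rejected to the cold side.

T_H = 380 °C → 380 + 273.15 = 653.15 K.
Carnot efficiency: η = 1 − T_C/T_H = 1 − 291.00/653.15 = 0.5545.
Since Q_C/Q_H = T_C/T_H and Q_H = W/η, Q_C = W·T_C/(T_H − T_C) = 1180 × 291.00/362.15 = 948 W.

Q̇_C ≈ 948 W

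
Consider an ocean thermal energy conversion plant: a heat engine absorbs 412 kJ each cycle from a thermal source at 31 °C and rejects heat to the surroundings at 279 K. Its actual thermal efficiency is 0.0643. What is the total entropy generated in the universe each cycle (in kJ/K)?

ΔS_univ ≈ 0.02716 kJ/K

T_H = 31 °C → 31 + 273.15 = 304.15 K.
W = η·Q_H = 0.0643 × 412 = 26.49 kJ, so Q_C = Q_H − W = 385.5 kJ.
Entropy balance on the reservoirs: −Q_H/T_H = -1.355 kJ/K, +Q_C/T_C = 1.382 kJ/K.
ΔS_univ = −Q_H/T_H + Q_C/T_C = 0.02716 kJ/K (> 0, since η = 0.0643 < η_Carnot = 0.083).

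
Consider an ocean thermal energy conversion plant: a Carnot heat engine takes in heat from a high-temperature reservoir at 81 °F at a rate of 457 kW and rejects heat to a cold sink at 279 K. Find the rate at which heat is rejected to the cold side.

T_H = 81 °F → (81 − 32) × 5/9 = 27.22 °C = 300.37 K.
Since the cycle is reversible, η = 1 − T_C/T_H = 1 − 279.00/300.37 = 0.0712.
For a reversible cycle Q_C/Q_H = T_C/T_H, so Q_C = 457 × 279.00/300.37 = 424.5 kW.

Q̇_C ≈ 424.5 kW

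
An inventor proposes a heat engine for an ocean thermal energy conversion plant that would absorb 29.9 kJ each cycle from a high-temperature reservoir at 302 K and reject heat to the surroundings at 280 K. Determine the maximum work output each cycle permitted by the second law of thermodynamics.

W_max ≈ 2.178 kJ

The second-law ceiling is the Carnot efficiency, η_max = 1 − T_C/T_H = 1 − 280.00/302.00 = 0.0728.
W_max = η_max · Q_H = 0.0728 × 29.9 = 2.178 kJ.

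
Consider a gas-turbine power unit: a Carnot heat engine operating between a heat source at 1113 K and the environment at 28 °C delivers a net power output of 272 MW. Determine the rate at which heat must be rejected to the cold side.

T_C = 28 °C → 28 + 273.15 = 301.15 K.
The Carnot efficiency is η = 1 − T_C/T_H = 1 − 301.15/1113.00 = 0.7294.
Since Q_C/Q_H = T_C/T_H and Q_H = W/η, Q_C = W·T_C/(T_H − T_C) = 272 × 301.15/811.85 = 100.9 MW.

Q̇_C ≈ 100.9 MW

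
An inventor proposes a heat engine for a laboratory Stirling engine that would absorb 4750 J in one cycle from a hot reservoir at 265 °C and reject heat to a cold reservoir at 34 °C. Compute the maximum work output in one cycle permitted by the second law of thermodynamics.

T_H = 265 °C → 265 + 273.15 = 538.15 K.
T_C = 34 °C → 34 + 273.15 = 307.15 K.
No engine can exceed the Carnot limit: η_max = 1 − T_C/T_H = 1 − 307.15/538.15 = 0.4292.
W_max = η_max · Q_H = 0.4292 × 4750 = 2040 J.

W_max ≈ 2040 J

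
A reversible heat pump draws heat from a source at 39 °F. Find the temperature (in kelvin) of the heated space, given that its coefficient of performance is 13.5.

T_H ≈ 299.2 K

T_C = 39 °F → (39 − 32) × 5/9 = 3.89 °C = 277.04 K.
COP_HP = T_H/(T_H − T_C) ⇒ T_H = T_C·COP_HP/(COP_HP − 1) = 277.04 × 13.5/(13.5 − 1) = 299.2 K.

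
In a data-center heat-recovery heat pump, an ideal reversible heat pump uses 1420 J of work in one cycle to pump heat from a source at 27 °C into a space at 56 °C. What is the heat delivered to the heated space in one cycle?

Q_H ≈ 16120 J

T_H = 56 °C → 56 + 273.15 = 329.15 K.
T_C = 27 °C → 27 + 273.15 = 300.15 K.
The Carnot heat-pump COP is COP_HP = T_H/(T_H − T_C) = 329.15/29.00 = 11.3500.
Q_H = COP_HP · W = 11.3500 × 1420 = 16120 J.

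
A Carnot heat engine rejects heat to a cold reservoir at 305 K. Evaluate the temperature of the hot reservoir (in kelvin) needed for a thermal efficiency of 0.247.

T_H ≈ 405 K

From η = 1 − T_C/T_H, solving for T_H gives T_H = T_C/(1 − η) = 305.00/(1 − 0.247) = 405 K.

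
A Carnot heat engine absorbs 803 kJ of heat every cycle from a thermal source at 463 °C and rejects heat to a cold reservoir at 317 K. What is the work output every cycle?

W ≈ 457 kJ

T_H = 463 °C → 463 + 273.15 = 736.15 K.
Since the cycle is reversible, η = 1 − T_C/T_H = 1 − 317.00/736.15 = 0.5694.
W = η·Q_H = 0.5694 × 803 = 457 kJ.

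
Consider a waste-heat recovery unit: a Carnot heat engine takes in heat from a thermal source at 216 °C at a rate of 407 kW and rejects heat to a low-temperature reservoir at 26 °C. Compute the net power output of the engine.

T_H = 216 °C → 216 + 273.15 = 489.15 K.
T_C = 26 °C → 26 + 273.15 = 299.15 K.
Since the cycle is reversible, η = 1 − T_C/T_H = 1 − 299.15/489.15 = 0.3884.
W = η·Q_H = 0.3884 × 407 = 158 kW.

Ẇ ≈ 158 kW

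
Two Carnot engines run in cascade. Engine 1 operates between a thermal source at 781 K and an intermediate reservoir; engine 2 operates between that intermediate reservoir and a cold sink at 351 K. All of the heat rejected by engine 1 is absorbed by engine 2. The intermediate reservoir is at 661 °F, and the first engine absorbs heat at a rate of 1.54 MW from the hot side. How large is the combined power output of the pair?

Ẇ_total ≈ 0.8479 MW

Two reversible stages in series are equivalent to a single Carnot engine between T_H and T_C, so η_total = 1 − T_C/T_H = 1 − 351.00/781.00 = 0.5506.
W_total = η_total · Q_H = 0.5506 × 1.54 = 0.8479 MW.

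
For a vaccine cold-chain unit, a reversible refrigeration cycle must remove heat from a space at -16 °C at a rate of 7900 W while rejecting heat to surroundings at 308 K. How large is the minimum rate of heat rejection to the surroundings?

T_C = -16 °C → -16 + 273.15 = 257.15 K.
For a reversible cycle Q_H/Q_C = T_H/T_C, so Q_H = Q_C·T_H/T_C = 7900 × 308.00/257.15 = 9460 W.

Q̇_H ≈ 9460 W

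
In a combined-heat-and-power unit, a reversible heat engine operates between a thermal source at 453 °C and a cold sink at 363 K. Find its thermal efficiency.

η ≈ 0.500

T_H = 453 °C → 453 + 273.15 = 726.15 K.
η_rev = 1 − T_C/T_H = 1 − 363.00/726.15 = 0.500.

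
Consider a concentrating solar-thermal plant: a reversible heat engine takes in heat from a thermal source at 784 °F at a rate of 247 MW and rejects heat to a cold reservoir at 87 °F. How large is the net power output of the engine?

Ẇ ≈ 138 MW

T_H = 784 °F → (784 − 32) × 5/9 = 417.78 °C = 690.93 K.
T_C = 87 °F → (87 − 32) × 5/9 = 30.56 °C = 303.71 K.
η_rev = 1 − T_C/T_H = 1 − 303.71/690.93 = 0.5604.
W = η·Q_H = 0.5604 × 247 = 138 MW.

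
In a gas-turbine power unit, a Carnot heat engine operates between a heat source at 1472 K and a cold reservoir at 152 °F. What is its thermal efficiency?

T_C = 152 °F → (152 − 32) × 5/9 = 66.67 °C = 339.82 K.
Carnot efficiency: η = 1 − T_C/T_H = 1 − 339.82/1472.00 = 0.769.

η ≈ 0.769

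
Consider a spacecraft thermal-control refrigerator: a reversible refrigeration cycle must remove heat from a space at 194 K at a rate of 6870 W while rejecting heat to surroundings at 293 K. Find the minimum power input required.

COP_R = T_C/(T_H − T_C) = 194.00/99.00 = 1.9596.
W = Q_C/COP_R = 6870/1.9596 = 3506 W.

Ẇ_in ≈ 3506 W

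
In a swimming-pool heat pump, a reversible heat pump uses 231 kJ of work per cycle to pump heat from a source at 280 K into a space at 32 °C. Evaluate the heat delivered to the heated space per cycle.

T_H = 32 °C → 32 + 273.15 = 305.15 K.
For a reversible heat pump, COP_HP = T_H/(T_H − T_C) = 305.15/25.15 = 12.1332.
Q_H = COP_HP · W = 12.1332 × 231 = 2800 kJ.

Q_H ≈ 2800 kJ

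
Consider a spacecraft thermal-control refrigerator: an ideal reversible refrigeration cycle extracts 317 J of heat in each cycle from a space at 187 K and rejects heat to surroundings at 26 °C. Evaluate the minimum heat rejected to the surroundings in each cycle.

T_H = 26 °C → 26 + 273.15 = 299.15 K.
For a reversible cycle Q_H/Q_C = T_H/T_C, so Q_H = Q_C·T_H/T_C = 317 × 299.15/187.00 = 507 J.

Q_H ≈ 507 J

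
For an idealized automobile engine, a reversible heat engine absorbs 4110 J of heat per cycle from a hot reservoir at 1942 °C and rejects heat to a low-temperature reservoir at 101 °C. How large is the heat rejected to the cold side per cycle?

Q_C ≈ 694 J

T_H = 1942 °C → 1942 + 273.15 = 2215.15 K.
T_C = 101 °C → 101 + 273.15 = 374.15 K.
Carnot efficiency: η = 1 − T_C/T_H = 1 − 374.15/2215.15 = 0.8311.
For a reversible cycle Q_C/Q_H = T_C/T_H, so Q_C = 4110 × 374.15/2215.15 = 694 J.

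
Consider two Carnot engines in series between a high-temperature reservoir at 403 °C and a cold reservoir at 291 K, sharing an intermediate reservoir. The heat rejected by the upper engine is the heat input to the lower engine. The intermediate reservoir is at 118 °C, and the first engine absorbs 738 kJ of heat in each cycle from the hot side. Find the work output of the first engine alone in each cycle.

W₁ ≈ 311 kJ

T_H = 403 °C → 403 + 273.15 = 676.15 K.
T_m = 118 °C → 118 + 273.15 = 391.15 K.
First-stage efficiency η₁ = 1 − T_m/T_H = 1 − 391.15/676.15 = 0.4215.
W₁ = η₁·Q_H = 0.4215 × 738 = 311 kJ.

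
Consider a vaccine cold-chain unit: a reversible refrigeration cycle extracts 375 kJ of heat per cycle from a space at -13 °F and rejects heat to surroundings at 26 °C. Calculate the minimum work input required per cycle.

W_in ≈ 77.07 kJ

T_H = 26 °C → 26 + 273.15 = 299.15 K.
T_C = -13 °F → (-13 − 32) × 5/9 = -25.00 °C = 248.15 K.
COP_R = T_C/(T_H − T_C) = 248.15/51.00 = 4.8657.
W = Q_C/COP_R = 375/4.8657 = 77.07 kJ.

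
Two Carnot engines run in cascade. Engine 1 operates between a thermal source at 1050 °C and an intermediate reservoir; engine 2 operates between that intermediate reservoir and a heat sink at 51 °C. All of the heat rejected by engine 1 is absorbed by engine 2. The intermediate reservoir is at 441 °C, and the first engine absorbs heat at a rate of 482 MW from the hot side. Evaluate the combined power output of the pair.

Ẇ_total ≈ 364 MW

T_H = 1050 °C → 1050 + 273.15 = 1323.15 K.
T_C = 51 °C → 51 + 273.15 = 324.15 K.
Two reversible stages in series are equivalent to a single Carnot engine between T_H and T_C, so η_total = 1 − T_C/T_H = 1 − 324.15/1323.15 = 0.7550.
W_total = η_total · Q_H = 0.7550 × 482 = 364 MW.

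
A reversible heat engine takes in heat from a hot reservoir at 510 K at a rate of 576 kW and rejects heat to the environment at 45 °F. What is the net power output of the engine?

T_C = 45 °F → (45 − 32) × 5/9 = 7.22 °C = 280.37 K.
For a reversible engine, η = 1 − T_C/T_H = 1 − 280.37/510.00 = 0.4503.
W = η·Q_H = 0.4503 × 576 = 259.3 kW.

Ẇ ≈ 259.3 kW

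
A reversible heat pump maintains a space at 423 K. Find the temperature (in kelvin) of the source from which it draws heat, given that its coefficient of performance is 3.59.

COP_HP = T_H/(T_H − T_C) ⇒ T_C = T_H·(COP_HP − 1)/COP_HP = 423.00 × (3.59 − 1)/3.59 = 305 K.

T_C ≈ 305 K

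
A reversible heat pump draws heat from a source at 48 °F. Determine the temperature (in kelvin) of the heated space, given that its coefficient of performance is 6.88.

T_H ≈ 330.0 K

T_C = 48 °F → (48 − 32) × 5/9 = 8.89 °C = 282.04 K.
COP_HP = T_H/(T_H − T_C) ⇒ T_H = T_C·COP_HP/(COP_HP − 1) = 282.04 × 6.88/(6.88 − 1) = 330.0 K.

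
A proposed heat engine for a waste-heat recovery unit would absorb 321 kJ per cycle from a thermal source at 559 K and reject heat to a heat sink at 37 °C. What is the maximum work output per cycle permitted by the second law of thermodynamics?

T_C = 37 °C → 37 + 273.15 = 310.15 K.
The upper bound on efficiency is η_max = 1 − T_C/T_H = 1 − 310.15/559.00 = 0.4452.
W_max = η_max · Q_H = 0.4452 × 321 = 143 kJ.

W_max ≈ 143 kJ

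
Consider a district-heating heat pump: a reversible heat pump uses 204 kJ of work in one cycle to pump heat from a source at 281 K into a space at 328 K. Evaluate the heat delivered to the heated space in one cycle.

Q_H ≈ 1420 kJ

For a reversible heat pump, COP_HP = T_H/(T_H − T_C) = 328.00/47.00 = 6.9787.
Q_H = COP_HP · W = 6.9787 × 204 = 1420 kJ.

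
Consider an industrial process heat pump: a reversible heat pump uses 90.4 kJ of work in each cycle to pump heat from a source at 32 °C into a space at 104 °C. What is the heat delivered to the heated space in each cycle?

Q_H ≈ 474 kJ

T_H = 104 °C → 104 + 273.15 = 377.15 K.
T_C = 32 °C → 32 + 273.15 = 305.15 K.
For a reversible heat pump, COP_HP = T_H/(T_H − T_C) = 377.15/72.00 = 5.2382.
Q_H = COP_HP · W = 5.2382 × 90.4 = 474 kJ.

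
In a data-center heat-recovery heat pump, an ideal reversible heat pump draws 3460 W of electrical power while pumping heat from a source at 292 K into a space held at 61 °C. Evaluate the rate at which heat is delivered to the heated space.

T_H = 61 °C → 61 + 273.15 = 334.15 K.
The Carnot heat-pump COP is COP_HP = T_H/(T_H − T_C) = 334.15/42.15 = 7.9276.
Q_H = COP_HP · W = 7.9276 × 3460 = 27430 W.

Q̇_H ≈ 27430 W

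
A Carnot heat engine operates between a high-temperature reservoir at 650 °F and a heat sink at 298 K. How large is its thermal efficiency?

T_H = 650 °F → (650 − 32) × 5/9 = 343.33 °C = 616.48 K.
For a reversible engine, η = 1 − T_C/T_H = 1 − 298.00/616.48 = 0.5166.

η ≈ 0.5166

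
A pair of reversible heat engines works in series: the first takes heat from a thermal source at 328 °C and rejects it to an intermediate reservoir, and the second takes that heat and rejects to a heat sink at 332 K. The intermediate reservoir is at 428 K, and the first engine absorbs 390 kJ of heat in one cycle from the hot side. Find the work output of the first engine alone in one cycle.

W₁ ≈ 112 kJ

T_H = 328 °C → 328 + 273.15 = 601.15 K.
First-stage efficiency η₁ = 1 − T_m/T_H = 1 − 428.00/601.15 = 0.2880.
W₁ = η₁·Q_H = 0.2880 × 390 = 112 kJ.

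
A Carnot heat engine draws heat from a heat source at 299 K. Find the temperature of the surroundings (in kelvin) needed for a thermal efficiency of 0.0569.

From η = 1 − T_C/T_H, T_C = T_H·(1 − η) = 299.00 × (1 − 0.0569) = 282.0 K.

T_C ≈ 282.0 K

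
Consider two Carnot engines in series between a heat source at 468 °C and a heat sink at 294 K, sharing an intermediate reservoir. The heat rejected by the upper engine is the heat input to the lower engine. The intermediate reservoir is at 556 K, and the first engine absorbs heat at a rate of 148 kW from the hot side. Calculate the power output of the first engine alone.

Ẇ₁ ≈ 37.0 kW

T_H = 468 °C → 468 + 273.15 = 741.15 K.
First-stage efficiency η₁ = 1 − T_m/T_H = 1 − 556.00/741.15 = 0.2498.
W₁ = η₁·Q_H = 0.2498 × 148 = 37.0 kW.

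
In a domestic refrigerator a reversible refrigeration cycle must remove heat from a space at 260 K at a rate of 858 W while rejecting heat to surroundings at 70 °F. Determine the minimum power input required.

T_H = 70 °F → (70 − 32) × 5/9 = 21.11 °C = 294.26 K.
Carnot COP: COP_R = T_C/(T_H − T_C) = 260.00/34.26 = 7.5888.
W = Q_C/COP_R = 858/7.5888 = 113.1 W.

Ẇ_in ≈ 113.1 W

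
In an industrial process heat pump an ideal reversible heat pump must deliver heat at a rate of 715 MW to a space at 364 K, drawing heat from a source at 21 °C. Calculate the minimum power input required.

Ẇ_in ≈ 137 MW

T_C = 21 °C → 21 + 273.15 = 294.15 K.
COP_HP = T_H/(T_H − T_C) = 364.00/69.85 = 5.2112.
W = Q_H/COP_HP = 715/5.2112 = 137 MW.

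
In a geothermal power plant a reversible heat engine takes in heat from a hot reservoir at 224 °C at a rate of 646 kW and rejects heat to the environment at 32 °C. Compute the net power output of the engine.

Ẇ ≈ 249 kW

T_H = 224 °C → 224 + 273.15 = 497.15 K.
T_C = 32 °C → 32 + 273.15 = 305.15 K.
The Carnot efficiency is η = 1 − T_C/T_H = 1 − 305.15/497.15 = 0.3862.
W = η·Q_H = 0.3862 × 646 = 249 kW.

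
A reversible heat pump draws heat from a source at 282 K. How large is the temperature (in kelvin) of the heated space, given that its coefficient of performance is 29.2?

T_H ≈ 292 K

COP_HP = T_H/(T_H − T_C) ⇒ T_H = T_C·COP_HP/(COP_HP − 1) = 282.00 × 29.2/(29.2 − 1) = 292 K.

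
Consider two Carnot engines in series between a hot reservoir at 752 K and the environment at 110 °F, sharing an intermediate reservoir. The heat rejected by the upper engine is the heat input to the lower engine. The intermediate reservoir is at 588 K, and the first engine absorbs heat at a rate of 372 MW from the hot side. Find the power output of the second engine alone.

Ẇ₂ ≈ 134 MW

T_C = 110 °F → (110 − 32) × 5/9 = 43.33 °C = 316.48 K.
Heat entering the second stage: Q_m = Q_H·(T_m/T_H) = 372 × 588.00/752.00 = 291 MW.
Second-stage efficiency η₂ = 1 − T_C/T_m = 1 − 316.48/588.00 = 0.4618, so W₂ = η₂·Q_m = 134 MW.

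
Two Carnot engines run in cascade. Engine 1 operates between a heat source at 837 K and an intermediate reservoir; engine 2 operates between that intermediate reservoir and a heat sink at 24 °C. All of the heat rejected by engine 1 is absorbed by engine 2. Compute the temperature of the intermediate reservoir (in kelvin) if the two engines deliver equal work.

T_C = 24 °C → 24 + 273.15 = 297.15 K.
For reversible stages Q_m = Q_H·(T_m/T_H). Setting W₁ = Q_H(1 − T_m/T_H) equal to W₂ = Q_m(1 − T_C/T_m) = Q_H·(T_m − T_C)/T_H gives T_H − T_m = T_m − T_C, so T_m = (T_H + T_C)/2 = (837.00 + 297.15)/2 = 567.1 K.

T_m ≈ 567.1 K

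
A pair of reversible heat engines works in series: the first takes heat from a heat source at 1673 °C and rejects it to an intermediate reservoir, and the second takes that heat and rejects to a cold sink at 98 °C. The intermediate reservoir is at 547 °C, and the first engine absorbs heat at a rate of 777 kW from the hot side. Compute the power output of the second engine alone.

Ẇ₂ ≈ 179.3 kW

T_H = 1673 °C → 1673 + 273.15 = 1946.15 K.
T_C = 98 °C → 98 + 273.15 = 371.15 K.
T_m = 547 °C → 547 + 273.15 = 820.15 K.
Heat entering the second stage: Q_m = Q_H·(T_m/T_H) = 777 × 820.15/1946.15 = 327.4 kW.
Second-stage efficiency η₂ = 1 − T_C/T_m = 1 − 371.15/820.15 = 0.5475, so W₂ = η₂·Q_m = 179.3 kW.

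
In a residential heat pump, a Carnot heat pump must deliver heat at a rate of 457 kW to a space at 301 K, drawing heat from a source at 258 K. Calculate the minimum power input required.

Ẇ_in ≈ 65.3 kW

Reversible heating COP: COP_HP = T_H/(T_H − T_C) = 301.00/43.00 = 7.0000.
W = Q_H/COP_HP = 457/7.0000 = 65.3 kW.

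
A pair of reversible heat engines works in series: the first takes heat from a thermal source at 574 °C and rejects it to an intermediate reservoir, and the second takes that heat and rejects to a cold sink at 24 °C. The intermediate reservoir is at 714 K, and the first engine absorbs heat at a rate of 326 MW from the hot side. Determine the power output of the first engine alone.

Ẇ₁ ≈ 51.2 MW

T_H = 574 °C → 574 + 273.15 = 847.15 K.
T_C = 24 °C → 24 + 273.15 = 297.15 K.
First-stage efficiency η₁ = 1 − T_m/T_H = 1 − 714.00/847.15 = 0.1572.
W₁ = η₁·Q_H = 0.1572 × 326 = 51.2 MW.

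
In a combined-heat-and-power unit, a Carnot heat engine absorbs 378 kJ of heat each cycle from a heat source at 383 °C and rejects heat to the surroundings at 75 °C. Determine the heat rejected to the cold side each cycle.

Q_C ≈ 200.6 kJ

T_H = 383 °C → 383 + 273.15 = 656.15 K.
T_C = 75 °C → 75 + 273.15 = 348.15 K.
η_rev = 1 − T_C/T_H = 1 − 348.15/656.15 = 0.4694.
For a reversible cycle Q_C/Q_H = T_C/T_H, so Q_C = 378 × 348.15/656.15 = 200.6 kJ.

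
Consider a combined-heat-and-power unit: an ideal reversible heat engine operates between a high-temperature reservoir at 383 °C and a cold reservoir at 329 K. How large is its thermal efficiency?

η ≈ 0.499

T_H = 383 °C → 383 + 273.15 = 656.15 K.
Carnot efficiency: η = 1 − T_C/T_H = 1 − 329.00/656.15 = 0.499.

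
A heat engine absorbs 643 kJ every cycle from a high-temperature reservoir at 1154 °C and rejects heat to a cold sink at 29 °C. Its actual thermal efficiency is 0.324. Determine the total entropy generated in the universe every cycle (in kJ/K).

T_H = 1154 °C → 1154 + 273.15 = 1427.15 K.
T_C = 29 °C → 29 + 273.15 = 302.15 K.
W = η·Q_H = 0.324 × 643 = 208.3 kJ, so Q_C = Q_H − W = 434.7 kJ.
The hot reservoir loses entropy Q_H/T_H = 643/1427.15 = 0.4505 kJ/K; the cold reservoir gains Q_C/T_C = 434.7/302.15 = 1.439 kJ/K.
ΔS_univ = −Q_H/T_H + Q_C/T_C = 0.988 kJ/K (> 0, since η = 0.324 < η_Carnot = 0.788).

ΔS_univ ≈ 0.988 kJ/K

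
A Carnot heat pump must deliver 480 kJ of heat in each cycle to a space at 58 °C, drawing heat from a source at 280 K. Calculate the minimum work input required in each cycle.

W_in ≈ 74.1 kJ

T_H = 58 °C → 58 + 273.15 = 331.15 K.
COP_HP = T_H/(T_H − T_C) = 331.15/51.15 = 6.4741.
W = Q_H/COP_HP = 480/6.4741 = 74.1 kJ.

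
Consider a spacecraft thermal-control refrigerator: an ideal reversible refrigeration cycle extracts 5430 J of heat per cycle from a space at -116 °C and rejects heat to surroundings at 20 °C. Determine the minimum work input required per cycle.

W_in ≈ 4700 J

T_H = 20 °C → 20 + 273.15 = 293.15 K.
T_C = -116 °C → -116 + 273.15 = 157.15 K.
COP_R = T_C/(T_H − T_C) = 157.15/136.00 = 1.1555.
W = Q_C/COP_R = 5430/1.1555 = 4700 J.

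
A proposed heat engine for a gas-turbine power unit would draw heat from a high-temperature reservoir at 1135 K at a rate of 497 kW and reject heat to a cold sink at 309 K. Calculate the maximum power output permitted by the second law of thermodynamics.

Ẇ_max ≈ 361.7 kW

No engine can exceed the Carnot limit: η_max = 1 − T_C/T_H = 1 − 309.00/1135.00 = 0.7278.
W_max = η_max · Q_H = 0.7278 × 497 = 361.7 kW.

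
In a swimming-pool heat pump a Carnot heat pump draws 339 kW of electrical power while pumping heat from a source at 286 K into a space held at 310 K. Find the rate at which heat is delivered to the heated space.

The Carnot heat-pump COP is COP_HP = T_H/(T_H − T_C) = 310.00/24.00 = 12.9167.
Q_H = COP_HP · W = 12.9167 × 339 = 4380 kW.

Q̇_H ≈ 4380 kW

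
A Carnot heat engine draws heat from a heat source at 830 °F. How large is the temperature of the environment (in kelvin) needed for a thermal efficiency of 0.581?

T_H = 830 °F → (830 − 32) × 5/9 = 443.33 °C = 716.48 K.
From η = 1 − T_C/T_H, T_C = T_H·(1 − η) = 716.48 × (1 − 0.581) = 300 K.

T_C ≈ 300 K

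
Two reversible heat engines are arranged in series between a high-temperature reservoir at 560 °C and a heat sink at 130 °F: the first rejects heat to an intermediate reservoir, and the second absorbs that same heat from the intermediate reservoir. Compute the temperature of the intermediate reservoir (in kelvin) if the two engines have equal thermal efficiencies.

T_H = 560 °C → 560 + 273.15 = 833.15 K.
T_C = 130 °F → (130 − 32) × 5/9 = 54.44 °C = 327.59 K.
Equal efficiencies require 1 − T_m/T_H = 1 − T_C/T_m, i.e. T_m/T_H = T_C/T_m, so T_m = √(T_H·T_C) = √(833.15 × 327.59) = 522 K.

T_m ≈ 522 K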